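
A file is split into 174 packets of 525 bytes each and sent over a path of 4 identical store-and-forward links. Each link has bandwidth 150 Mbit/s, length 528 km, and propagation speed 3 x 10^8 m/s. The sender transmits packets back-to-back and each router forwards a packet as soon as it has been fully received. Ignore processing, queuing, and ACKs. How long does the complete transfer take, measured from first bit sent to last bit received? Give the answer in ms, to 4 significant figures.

12.00 ms

Per-hop transmission t_tx = L/R = 4200/150000000 = 0.028 ms.
Per-hop propagation t_prop = 528000/300000000 = 1.76 ms.
Pipeline fill: first packet needs 4·t_tx to clear all hops; remaining 173 packets each add one t_tx.
Total = (4+174-1)·t_tx + 4·t_prop = 177·0.028 + 4·1.76 = 12.00 ms.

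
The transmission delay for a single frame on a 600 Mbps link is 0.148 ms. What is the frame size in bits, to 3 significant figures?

88800 bits

L = R × t_tx = 600000000 b/s × 0.000148 s = 88800 bits.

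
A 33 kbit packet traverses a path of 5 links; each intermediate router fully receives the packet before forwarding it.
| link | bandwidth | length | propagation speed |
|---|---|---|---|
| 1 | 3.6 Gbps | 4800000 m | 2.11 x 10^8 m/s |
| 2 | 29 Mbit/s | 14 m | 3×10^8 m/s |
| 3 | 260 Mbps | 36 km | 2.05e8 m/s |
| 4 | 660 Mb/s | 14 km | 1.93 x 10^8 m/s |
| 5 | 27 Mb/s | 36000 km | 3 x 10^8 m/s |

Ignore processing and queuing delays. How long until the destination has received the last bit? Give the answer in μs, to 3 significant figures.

146000 μs

L = 33000 bits.
Transmission delays (L/R per hop): 9.16667, 1137.93, 126.923, 50, 1222.22 μs; sum = 2546.24 μs.
Propagation delays (d/s per hop): 22748.8, 0.0466667, 175.61, 72.5389, 120000 μs; sum = 142997 μs.
End-to-end = 146000 μs.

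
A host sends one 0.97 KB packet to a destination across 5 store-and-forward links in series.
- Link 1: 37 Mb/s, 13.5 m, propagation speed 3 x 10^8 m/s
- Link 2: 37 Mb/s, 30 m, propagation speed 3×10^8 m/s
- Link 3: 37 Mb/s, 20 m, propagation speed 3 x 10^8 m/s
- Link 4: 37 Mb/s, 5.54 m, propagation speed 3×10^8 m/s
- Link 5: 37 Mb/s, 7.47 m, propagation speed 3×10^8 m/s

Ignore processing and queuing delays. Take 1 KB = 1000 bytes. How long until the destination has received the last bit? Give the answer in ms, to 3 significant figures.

1.05 ms

L = 7760 bits.
Transmission delay per hop = L/R = 7760/37000000 = 0.20973 ms; 5 hops → 1.04865 ms.
Propagation delays (d/s per hop): 4.5e-05, 0.0001, 6.66667e-05, 1.84667e-05, 2.49e-05 ms; sum = 0.000255033 ms.
End-to-end = 1.05 ms.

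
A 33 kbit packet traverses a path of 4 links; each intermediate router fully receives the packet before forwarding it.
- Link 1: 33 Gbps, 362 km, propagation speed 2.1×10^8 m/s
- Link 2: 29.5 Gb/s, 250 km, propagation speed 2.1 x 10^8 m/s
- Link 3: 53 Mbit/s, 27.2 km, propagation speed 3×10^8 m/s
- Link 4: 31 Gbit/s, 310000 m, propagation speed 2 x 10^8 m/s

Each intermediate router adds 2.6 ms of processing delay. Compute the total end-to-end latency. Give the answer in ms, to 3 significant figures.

L = 33000 bits.
Transmission delays (L/R per hop): 0.001, 0.00111864, 0.622642, 0.00106452 ms; sum = 0.625825 ms.
Propagation delays (d/s per hop): 1.72381, 1.19048, 0.0906667, 1.55 ms; sum = 4.55495 ms.
Processing at 3 router(s): 3 × 2.6 ms = 7.8 ms.
End-to-end = 13.0 ms.

13.0 ms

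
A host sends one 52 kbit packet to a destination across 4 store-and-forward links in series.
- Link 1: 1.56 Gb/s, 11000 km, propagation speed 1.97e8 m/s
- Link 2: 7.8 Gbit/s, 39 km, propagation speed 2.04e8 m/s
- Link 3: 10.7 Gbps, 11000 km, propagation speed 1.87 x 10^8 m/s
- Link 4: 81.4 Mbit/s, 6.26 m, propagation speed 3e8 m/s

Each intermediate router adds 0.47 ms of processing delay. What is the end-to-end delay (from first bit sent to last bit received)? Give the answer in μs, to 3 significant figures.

117000 μs

L = 52000 bits.
Transmission delays (L/R per hop): 33.3333, 6.66667, 4.85981, 638.821 μs; sum = 683.68 μs.
Propagation delays (d/s per hop): 55837.6, 191.176, 58823.5, 0.0208667 μs; sum = 114852 μs.
Processing at 3 router(s): 3 × 0.47 ms = 1410 μs.
End-to-end = 117000 μs.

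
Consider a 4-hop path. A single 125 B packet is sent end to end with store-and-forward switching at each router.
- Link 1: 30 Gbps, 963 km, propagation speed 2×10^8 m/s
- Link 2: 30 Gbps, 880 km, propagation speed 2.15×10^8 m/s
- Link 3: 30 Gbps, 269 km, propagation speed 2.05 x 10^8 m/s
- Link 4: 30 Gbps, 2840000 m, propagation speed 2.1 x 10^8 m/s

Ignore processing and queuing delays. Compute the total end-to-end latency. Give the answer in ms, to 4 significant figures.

L = 125 × 8 = 1000 bits.
Transmission delay per hop = L/R = 1000/30000000000 = 3.33333e-05 ms; 4 hops → 0.000133333 ms.
Propagation delays (d/s per hop): 4.815, 4.09302, 1.3122, 13.5238 ms; sum = 23.744 ms.
End-to-end = 23.74 ms.

23.74 ms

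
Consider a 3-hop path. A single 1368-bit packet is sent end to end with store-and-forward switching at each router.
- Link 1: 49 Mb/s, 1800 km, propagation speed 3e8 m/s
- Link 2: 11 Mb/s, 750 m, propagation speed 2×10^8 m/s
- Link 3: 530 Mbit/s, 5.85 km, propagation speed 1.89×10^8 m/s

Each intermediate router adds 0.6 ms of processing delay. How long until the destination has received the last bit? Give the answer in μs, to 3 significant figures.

Transmission delays (L/R per hop): 27.9184, 124.364, 2.58113 μs; sum = 154.863 μs.
Propagation delays (d/s per hop): 6000, 3.75, 30.9524 μs; sum = 6034.7 μs.
Processing at 2 router(s): 2 × 0.6 ms = 1200 μs.
End-to-end = 7390 μs.

7390 μs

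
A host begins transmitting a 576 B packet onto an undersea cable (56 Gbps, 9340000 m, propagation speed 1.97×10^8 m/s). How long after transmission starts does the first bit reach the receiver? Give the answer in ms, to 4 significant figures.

47.41 ms

First bit experiences only propagation delay: d/s = 9340000/197000000 = 47.41 ms.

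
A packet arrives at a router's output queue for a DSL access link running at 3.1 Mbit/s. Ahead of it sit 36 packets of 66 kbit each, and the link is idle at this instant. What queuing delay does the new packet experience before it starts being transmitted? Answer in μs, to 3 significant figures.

766000 μs

Each queued packet: L/R = 66000/3100000 = 21290.3 μs.
36 queued → 766452 μs.
Queuing delay = 766000 μs.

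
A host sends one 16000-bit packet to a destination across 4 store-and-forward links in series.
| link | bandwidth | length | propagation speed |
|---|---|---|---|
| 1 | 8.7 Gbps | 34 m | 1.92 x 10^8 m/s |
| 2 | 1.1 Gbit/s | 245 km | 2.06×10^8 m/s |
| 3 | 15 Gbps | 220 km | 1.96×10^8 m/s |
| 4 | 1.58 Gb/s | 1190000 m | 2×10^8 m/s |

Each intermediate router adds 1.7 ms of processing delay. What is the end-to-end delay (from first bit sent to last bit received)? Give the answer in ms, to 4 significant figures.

13.39 ms

Transmission delays (L/R per hop): 0.00183908, 0.0145455, 0.00106667, 0.0101266 ms; sum = 0.0275778 ms.
Propagation delays (d/s per hop): 0.000177083, 1.18932, 1.12245, 5.95 ms; sum = 8.26195 ms.
Processing at 3 router(s): 3 × 1.7 ms = 5.1 ms.
End-to-end = 13.39 ms.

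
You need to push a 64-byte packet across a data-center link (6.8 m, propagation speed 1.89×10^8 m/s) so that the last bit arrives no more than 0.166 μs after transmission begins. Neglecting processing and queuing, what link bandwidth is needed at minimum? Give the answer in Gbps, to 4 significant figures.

3.938 Gbps

L = 512 bits.
Propagation delay = 6.8 / 189000000 = 0.0359788 μs.
Transmission budget = 0.166 − 0.0359788 = 0.130021 μs.
R ≥ L / t_tx = 512 bits / 1.30021e-07 s = 3.938 Gbps.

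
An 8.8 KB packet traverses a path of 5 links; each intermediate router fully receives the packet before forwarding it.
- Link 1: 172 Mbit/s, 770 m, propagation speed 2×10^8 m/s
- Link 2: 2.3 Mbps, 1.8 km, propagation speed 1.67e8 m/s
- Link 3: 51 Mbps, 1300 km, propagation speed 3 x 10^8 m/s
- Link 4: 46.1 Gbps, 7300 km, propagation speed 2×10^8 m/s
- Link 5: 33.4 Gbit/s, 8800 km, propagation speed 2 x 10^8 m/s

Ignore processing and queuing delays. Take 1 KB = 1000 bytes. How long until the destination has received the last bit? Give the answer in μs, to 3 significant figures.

117000 μs

L = 70400 bits.
Transmission delays (L/R per hop): 409.302, 30608.7, 1380.39, 1.52711, 2.10778 μs; sum = 32402 μs.
Propagation delays (d/s per hop): 3.85, 10.7784, 4333.33, 36500, 44000 μs; sum = 84848 μs.
End-to-end = 117000 μs.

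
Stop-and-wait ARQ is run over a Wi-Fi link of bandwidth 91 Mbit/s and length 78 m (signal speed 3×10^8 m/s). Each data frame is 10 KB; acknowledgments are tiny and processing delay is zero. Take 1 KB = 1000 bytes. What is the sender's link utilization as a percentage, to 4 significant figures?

99.94 %

t_tx = L/R = 80000/91000000 = 0.000879121 s.
t_prop = 78/300000000 = 2.6e-07 s; RTT = 5.2e-07 s.
Cycle = t_tx + RTT = 0.000879641 s.
Utilization = t_tx / cycle = 0.000879121/0.000879641 = 99.94 %.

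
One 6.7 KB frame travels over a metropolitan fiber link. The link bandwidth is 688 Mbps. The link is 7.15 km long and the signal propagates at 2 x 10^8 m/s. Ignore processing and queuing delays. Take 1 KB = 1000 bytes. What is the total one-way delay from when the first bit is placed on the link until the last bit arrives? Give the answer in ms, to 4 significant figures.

L = 53600 bits.
Transmission delay = L/R = 53600 / 688000000 = 0.077907 ms.
Propagation delay = d/s = 7150 m / 200000000 m/s = 0.03575 ms.
Total = 0.1137 ms.

0.1137 ms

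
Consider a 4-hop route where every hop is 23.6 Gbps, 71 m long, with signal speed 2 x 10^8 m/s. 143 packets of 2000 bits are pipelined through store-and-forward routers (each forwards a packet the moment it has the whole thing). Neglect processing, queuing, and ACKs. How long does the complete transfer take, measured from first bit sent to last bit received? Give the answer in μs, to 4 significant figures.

13.79 μs

Per-hop transmission t_tx = L/R = 2000/23600000000 = 0.0847458 μs.
Per-hop propagation t_prop = 71/200000000 = 0.355 μs.
Pipeline fill: first packet needs 4·t_tx to clear all hops; remaining 142 packets each add one t_tx.
Total = (4+143-1)·t_tx + 4·t_prop = 146·0.0847458 + 4·0.355 = 13.79 μs.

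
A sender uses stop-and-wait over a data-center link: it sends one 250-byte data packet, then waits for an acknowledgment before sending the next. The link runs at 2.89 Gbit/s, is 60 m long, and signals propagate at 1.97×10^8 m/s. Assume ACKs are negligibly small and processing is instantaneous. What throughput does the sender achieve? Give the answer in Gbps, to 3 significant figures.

t_tx = L/R = 2000/2890000000 = 6.92042e-07 s.
t_prop = 60/197000000 = 3.04569e-07 s; RTT = 6.09137e-07 s.
Cycle = t_tx + RTT = 1.30118e-06 s.
Throughput = L / cycle = 2000 / 1.30118e-06 = 1.54 Gbps.

1.54 Gbps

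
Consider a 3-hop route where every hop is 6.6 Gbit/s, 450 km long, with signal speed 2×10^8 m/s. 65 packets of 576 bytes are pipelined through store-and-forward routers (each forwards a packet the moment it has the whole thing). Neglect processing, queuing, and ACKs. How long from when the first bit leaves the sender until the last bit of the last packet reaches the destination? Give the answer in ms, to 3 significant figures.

6.80 ms

Per-hop transmission t_tx = L/R = 4608/6600000000 = 0.000698182 ms.
Per-hop propagation t_prop = 450000/200000000 = 2.25 ms.
Pipeline fill: first packet needs 3·t_tx to clear all hops; remaining 64 packets each add one t_tx.
Total = (3+65-1)·t_tx + 3·t_prop = 67·0.000698182 + 3·2.25 = 6.80 ms.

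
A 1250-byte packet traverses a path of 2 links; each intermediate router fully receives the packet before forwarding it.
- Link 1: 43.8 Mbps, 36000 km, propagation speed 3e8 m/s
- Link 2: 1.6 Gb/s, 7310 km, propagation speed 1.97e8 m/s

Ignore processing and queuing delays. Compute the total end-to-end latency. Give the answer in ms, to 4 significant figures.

157.3 ms

L = 1250 × 8 = 10000 bits.
Transmission delays (L/R per hop): 0.228311, 0.00625 ms; sum = 0.234561 ms.
Propagation delays (d/s per hop): 120, 37.1066 ms; sum = 157.107 ms.
End-to-end = 157.3 ms.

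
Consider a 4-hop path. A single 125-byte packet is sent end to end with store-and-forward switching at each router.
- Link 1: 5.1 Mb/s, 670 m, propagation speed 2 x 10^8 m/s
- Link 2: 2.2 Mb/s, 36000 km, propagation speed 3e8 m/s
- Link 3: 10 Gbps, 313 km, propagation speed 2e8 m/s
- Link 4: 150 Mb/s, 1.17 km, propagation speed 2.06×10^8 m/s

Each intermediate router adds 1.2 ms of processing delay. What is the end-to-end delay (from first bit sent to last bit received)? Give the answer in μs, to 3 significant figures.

L = 125 × 8 = 1000 bits.
Transmission delays (L/R per hop): 196.078, 454.545, 0.1, 6.66667 μs; sum = 657.391 μs.
Propagation delays (d/s per hop): 3.35, 120000, 1565, 5.67961 μs; sum = 121574 μs.
Processing at 3 router(s): 3 × 1.2 ms = 3600 μs.
End-to-end = 126000 μs.

126000 μs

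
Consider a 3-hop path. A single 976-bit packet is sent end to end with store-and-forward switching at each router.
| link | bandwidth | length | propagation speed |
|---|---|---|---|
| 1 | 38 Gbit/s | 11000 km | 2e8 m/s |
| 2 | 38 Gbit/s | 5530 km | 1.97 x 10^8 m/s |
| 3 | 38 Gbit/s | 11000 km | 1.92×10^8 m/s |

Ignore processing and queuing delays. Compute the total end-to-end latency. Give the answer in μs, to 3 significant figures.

Transmission delay per hop = L/R = 976/38000000000 = 0.0256842 μs; 3 hops → 0.0770526 μs.
Propagation delays (d/s per hop): 55000, 28071.1, 57291.7 μs; sum = 140363 μs.
End-to-end = 140000 μs.

140000 μs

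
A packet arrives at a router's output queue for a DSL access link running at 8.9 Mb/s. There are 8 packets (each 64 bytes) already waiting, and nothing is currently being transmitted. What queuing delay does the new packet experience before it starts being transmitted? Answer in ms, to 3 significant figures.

0.460 ms

Each queued packet: L/R = 512/8900000 = 0.0575281 ms.
8 queued → 0.460225 ms.
Queuing delay = 0.460 ms.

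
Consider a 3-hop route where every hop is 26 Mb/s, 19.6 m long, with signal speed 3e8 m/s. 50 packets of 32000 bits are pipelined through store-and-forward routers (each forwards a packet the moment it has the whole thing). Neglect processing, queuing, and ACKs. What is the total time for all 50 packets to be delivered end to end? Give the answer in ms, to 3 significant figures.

Per-hop transmission t_tx = L/R = 32000/26000000 = 1.23077 ms.
Per-hop propagation t_prop = 19.6/300000000 = 6.53333e-05 ms.
Pipeline fill: first packet needs 3·t_tx to clear all hops; remaining 49 packets each add one t_tx.
Total = (3+50-1)·t_tx + 3·t_prop = 52·1.23077 + 3·6.53333e-05 = 64.0 ms.

64.0 ms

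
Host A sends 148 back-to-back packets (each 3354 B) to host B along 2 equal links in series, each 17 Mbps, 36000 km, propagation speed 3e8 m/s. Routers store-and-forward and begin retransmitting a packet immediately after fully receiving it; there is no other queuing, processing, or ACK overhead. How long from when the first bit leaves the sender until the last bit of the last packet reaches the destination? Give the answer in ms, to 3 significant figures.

Per-hop transmission t_tx = L/R = 26832/17000000 = 1.57835 ms.
Per-hop propagation t_prop = 36000000/300000000 = 120 ms.
Pipeline fill: first packet needs 2·t_tx to clear all hops; remaining 147 packets each add one t_tx.
Total = (2+148-1)·t_tx + 2·t_prop = 149·1.57835 + 2·120 = 475 ms.

475 ms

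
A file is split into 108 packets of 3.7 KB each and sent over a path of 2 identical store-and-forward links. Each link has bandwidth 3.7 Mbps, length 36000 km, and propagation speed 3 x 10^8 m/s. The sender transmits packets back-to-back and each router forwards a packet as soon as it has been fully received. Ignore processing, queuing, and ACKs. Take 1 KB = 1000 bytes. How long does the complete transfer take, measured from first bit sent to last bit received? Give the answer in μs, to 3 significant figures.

1110000 μs

Per-hop transmission t_tx = L/R = 29600/3700000 = 8000 μs.
Per-hop propagation t_prop = 36000000/300000000 = 120000 μs.
Pipeline fill: first packet needs 2·t_tx to clear all hops; remaining 107 packets each add one t_tx.
Total = (2+108-1)·t_tx + 2·t_prop = 109·8000 + 2·120000 = 1110000 μs.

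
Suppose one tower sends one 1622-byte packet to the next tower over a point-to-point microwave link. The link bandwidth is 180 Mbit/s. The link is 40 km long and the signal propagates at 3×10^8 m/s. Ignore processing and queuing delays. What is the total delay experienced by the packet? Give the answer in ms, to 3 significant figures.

0.205 ms

L = 1622 × 8 = 12976 bits.
Transmission delay = L/R = 12976 / 180000000 = 0.0720889 ms.
Propagation delay = d/s = 40000 m / 300000000 m/s = 0.133333 ms.
Total = 0.205 ms.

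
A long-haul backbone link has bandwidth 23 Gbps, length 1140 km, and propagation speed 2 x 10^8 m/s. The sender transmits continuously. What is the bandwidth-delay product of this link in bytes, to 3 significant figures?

16400000 bytes

Propagation delay = 1140000 / 200000000 = 0.0057 s.
BDP = R × t_prop = 23000000000 × 0.0057 = 131100000 bits.
In bytes: 131100000/8 = 16400000 bytes.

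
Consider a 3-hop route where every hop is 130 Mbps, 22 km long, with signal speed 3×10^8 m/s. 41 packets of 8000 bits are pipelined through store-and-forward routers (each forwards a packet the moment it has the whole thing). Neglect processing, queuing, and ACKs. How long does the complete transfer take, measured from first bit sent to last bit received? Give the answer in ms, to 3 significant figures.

Per-hop transmission t_tx = L/R = 8000/130000000 = 0.0615385 ms.
Per-hop propagation t_prop = 22000/300000000 = 0.0733333 ms.
Pipeline fill: first packet needs 3·t_tx to clear all hops; remaining 40 packets each add one t_tx.
Total = (3+41-1)·t_tx + 3·t_prop = 43·0.0615385 + 3·0.0733333 = 2.87 ms.

2.87 ms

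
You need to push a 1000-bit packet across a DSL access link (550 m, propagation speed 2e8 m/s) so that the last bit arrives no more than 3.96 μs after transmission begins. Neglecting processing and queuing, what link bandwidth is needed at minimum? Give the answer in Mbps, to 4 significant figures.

826.4 Mbps

Propagation delay = 550 / 200000000 = 2.75 μs.
Transmission budget = 3.96 − 2.75 = 1.21 μs.
R ≥ L / t_tx = 1000 bits / 1.21e-06 s = 826.4 Mbps.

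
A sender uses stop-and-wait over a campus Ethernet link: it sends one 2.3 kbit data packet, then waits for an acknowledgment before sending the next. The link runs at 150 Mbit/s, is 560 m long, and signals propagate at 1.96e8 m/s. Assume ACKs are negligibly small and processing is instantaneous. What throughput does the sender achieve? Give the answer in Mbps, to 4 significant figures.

t_tx = L/R = 2300/150000000 = 1.53333e-05 s.
t_prop = 560/196000000 = 2.85714e-06 s; RTT = 5.71429e-06 s.
Cycle = t_tx + RTT = 2.10476e-05 s.
Throughput = L / cycle = 2300 / 2.10476e-05 = 109.3 Mbps.

109.3 Mbps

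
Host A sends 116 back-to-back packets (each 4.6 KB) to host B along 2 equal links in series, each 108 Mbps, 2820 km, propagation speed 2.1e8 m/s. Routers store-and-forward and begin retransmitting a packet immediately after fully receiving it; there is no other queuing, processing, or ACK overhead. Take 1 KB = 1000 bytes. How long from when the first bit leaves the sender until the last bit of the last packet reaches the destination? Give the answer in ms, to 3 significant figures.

66.7 ms

Per-hop transmission t_tx = L/R = 36800/108000000 = 0.340741 ms.
Per-hop propagation t_prop = 2820000/210000000 = 13.4286 ms.
Pipeline fill: first packet needs 2·t_tx to clear all hops; remaining 115 packets each add one t_tx.
Total = (2+116-1)·t_tx + 2·t_prop = 117·0.340741 + 2·13.4286 = 66.7 ms.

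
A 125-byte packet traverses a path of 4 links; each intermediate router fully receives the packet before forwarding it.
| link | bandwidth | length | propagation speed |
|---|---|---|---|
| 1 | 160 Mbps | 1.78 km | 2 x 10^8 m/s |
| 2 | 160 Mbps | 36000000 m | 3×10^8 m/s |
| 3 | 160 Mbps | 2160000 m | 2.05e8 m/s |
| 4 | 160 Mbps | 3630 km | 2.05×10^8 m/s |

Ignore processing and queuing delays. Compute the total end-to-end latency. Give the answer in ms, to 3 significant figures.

L = 125 × 8 = 1000 bits.
Transmission delay per hop = L/R = 1000/160000000 = 0.00625 ms; 4 hops → 0.025 ms.
Propagation delays (d/s per hop): 0.0089, 120, 10.5366, 17.7073 ms; sum = 148.253 ms.
End-to-end = 148 ms.

148 ms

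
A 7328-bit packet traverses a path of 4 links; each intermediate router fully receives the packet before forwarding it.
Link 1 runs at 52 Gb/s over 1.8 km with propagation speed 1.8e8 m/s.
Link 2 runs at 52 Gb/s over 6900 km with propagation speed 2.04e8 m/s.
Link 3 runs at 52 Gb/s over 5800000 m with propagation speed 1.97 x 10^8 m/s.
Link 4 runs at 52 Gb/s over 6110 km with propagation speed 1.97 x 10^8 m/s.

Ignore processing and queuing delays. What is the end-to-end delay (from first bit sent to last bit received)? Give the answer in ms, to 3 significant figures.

94.3 ms

Transmission delay per hop = L/R = 7328/52000000000 = 0.000140923 ms; 4 hops → 0.000563692 ms.
Propagation delays (d/s per hop): 0.01, 33.8235, 29.4416, 31.0152 ms; sum = 94.2904 ms.
End-to-end = 94.3 ms.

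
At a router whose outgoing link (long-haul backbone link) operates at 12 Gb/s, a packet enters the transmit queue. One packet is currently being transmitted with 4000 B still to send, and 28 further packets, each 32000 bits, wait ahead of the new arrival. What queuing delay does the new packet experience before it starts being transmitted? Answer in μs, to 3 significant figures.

77.3 μs

Each queued packet: L/R = 32000/12000000000 = 2.66667 μs.
28 queued → 74.6667 μs.
Plus remaining 32000 bits of current packet: 2.66667 μs.
Queuing delay = 77.3 μs.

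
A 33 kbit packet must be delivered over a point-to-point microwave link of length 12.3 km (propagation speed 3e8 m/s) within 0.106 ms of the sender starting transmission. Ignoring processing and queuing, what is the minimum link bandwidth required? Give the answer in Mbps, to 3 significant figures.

508 Mbps

Propagation delay = 12300 / 300000000 = 0.041 ms.
Transmission budget = 0.106 − 0.041 = 0.065 ms.
R ≥ L / t_tx = 33000 bits / 6.5e-05 s = 508 Mbps.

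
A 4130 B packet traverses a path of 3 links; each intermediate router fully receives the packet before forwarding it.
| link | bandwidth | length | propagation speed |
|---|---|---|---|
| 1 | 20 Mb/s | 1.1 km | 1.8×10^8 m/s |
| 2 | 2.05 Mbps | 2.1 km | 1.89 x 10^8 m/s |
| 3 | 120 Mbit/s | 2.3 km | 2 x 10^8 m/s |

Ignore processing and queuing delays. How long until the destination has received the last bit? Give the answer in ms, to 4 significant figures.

18.07 ms

L = 4130 × 8 = 33040 bits.
Transmission delays (L/R per hop): 1.652, 16.1171, 0.275333 ms; sum = 18.0444 ms.
Propagation delays (d/s per hop): 0.00611111, 0.0111111, 0.0115 ms; sum = 0.0287222 ms.
End-to-end = 18.07 ms.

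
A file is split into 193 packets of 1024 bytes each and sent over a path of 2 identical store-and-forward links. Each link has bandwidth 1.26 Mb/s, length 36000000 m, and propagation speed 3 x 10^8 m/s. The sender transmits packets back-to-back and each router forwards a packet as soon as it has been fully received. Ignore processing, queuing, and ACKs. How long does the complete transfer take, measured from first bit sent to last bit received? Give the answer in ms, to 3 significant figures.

1500 ms

Per-hop transmission t_tx = L/R = 8192/1260000 = 6.50159 ms.
Per-hop propagation t_prop = 36000000/300000000 = 120 ms.
Pipeline fill: first packet needs 2·t_tx to clear all hops; remaining 192 packets each add one t_tx.
Total = (2+193-1)·t_tx + 2·t_prop = 194·6.50159 + 2·120 = 1500 ms.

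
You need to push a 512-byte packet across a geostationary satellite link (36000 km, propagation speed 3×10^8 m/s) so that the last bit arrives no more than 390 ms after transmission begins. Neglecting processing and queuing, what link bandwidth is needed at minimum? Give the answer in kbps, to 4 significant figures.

15.17 kbps

L = 4096 bits.
Propagation delay = 36000000 / 300000000 = 120 ms.
Transmission budget = 390 − 120 = 270 ms.
R ≥ L / t_tx = 4096 bits / 0.27 s = 15.17 kbps.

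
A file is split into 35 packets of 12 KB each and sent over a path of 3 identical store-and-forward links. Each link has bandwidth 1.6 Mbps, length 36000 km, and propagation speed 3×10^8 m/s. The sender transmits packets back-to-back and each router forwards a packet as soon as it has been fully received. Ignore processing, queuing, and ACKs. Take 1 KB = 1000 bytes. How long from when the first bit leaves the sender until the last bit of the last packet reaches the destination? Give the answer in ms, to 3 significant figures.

Per-hop transmission t_tx = L/R = 96000/1600000 = 60 ms.
Per-hop propagation t_prop = 36000000/300000000 = 120 ms.
Pipeline fill: first packet needs 3·t_tx to clear all hops; remaining 34 packets each add one t_tx.
Total = (3+35-1)·t_tx + 3·t_prop = 37·60 + 3·120 = 2580 ms.

2580 ms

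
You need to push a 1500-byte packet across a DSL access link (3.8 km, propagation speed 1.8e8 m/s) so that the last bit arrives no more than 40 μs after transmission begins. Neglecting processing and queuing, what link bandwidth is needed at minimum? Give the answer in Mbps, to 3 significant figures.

635 Mbps

L = 12000 bits.
Propagation delay = 3800 / 180000000 = 21.1111 μs.
Transmission budget = 40 − 21.1111 = 18.8889 μs.
R ≥ L / t_tx = 12000 bits / 1.88889e-05 s = 635 Mbps.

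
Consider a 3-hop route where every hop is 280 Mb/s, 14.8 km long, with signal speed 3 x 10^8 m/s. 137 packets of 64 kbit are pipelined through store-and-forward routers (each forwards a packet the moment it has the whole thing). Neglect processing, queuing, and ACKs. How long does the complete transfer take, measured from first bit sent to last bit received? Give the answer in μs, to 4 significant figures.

Per-hop transmission t_tx = L/R = 64000/280000000 = 228.571 μs.
Per-hop propagation t_prop = 14800/300000000 = 49.3333 μs.
Pipeline fill: first packet needs 3·t_tx to clear all hops; remaining 136 packets each add one t_tx.
Total = (3+137-1)·t_tx + 3·t_prop = 139·228.571 + 3·49.3333 = 31920 μs.

31920 μs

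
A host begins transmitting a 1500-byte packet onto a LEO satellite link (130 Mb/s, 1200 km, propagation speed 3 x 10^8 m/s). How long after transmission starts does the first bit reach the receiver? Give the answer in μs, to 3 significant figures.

First bit experiences only propagation delay: d/s = 1200000/300000000 = 4000 μs.

4000 μs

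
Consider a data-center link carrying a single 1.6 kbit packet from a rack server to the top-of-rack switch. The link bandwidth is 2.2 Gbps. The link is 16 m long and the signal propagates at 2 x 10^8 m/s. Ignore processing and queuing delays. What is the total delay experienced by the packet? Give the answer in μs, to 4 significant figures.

0.8073 μs

L = 1600 bits.
Transmission delay = L/R = 1600 / 2200000000 = 0.727273 μs.
Propagation delay = d/s = 16 m / 200000000 m/s = 0.08 μs.
Total = 0.8073 μs.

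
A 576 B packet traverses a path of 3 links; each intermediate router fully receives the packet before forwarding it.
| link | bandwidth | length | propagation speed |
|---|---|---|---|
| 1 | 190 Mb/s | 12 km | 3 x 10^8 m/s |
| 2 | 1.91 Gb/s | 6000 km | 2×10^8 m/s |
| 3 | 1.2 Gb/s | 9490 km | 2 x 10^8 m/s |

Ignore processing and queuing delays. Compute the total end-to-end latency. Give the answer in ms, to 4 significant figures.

L = 576 × 8 = 4608 bits.
Transmission delays (L/R per hop): 0.0242526, 0.00241257, 0.00384 ms; sum = 0.0305052 ms.
Propagation delays (d/s per hop): 0.04, 30, 47.45 ms; sum = 77.49 ms.
End-to-end = 77.52 ms.

77.52 ms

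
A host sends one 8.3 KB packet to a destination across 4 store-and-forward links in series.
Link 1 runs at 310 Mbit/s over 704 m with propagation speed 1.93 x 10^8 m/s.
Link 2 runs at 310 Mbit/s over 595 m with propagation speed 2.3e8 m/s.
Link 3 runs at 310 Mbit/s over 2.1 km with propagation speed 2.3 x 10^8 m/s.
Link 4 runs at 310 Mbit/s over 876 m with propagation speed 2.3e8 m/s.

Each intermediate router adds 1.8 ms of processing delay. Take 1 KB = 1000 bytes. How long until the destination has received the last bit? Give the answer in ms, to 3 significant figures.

6.28 ms

L = 66400 bits.
Transmission delay per hop = L/R = 66400/310000000 = 0.214194 ms; 4 hops → 0.856774 ms.
Propagation delays (d/s per hop): 0.00364767, 0.00258696, 0.00913043, 0.0038087 ms; sum = 0.0191738 ms.
Processing at 3 router(s): 3 × 1.8 ms = 5.4 ms.
End-to-end = 6.28 ms.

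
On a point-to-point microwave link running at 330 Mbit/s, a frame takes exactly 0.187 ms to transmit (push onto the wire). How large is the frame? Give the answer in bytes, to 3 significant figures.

7710 bytes

L = R × t_tx = 330000000 b/s × 0.000187 s = 61710 bits.
In bytes: 61710 / 8 = 7710 bytes.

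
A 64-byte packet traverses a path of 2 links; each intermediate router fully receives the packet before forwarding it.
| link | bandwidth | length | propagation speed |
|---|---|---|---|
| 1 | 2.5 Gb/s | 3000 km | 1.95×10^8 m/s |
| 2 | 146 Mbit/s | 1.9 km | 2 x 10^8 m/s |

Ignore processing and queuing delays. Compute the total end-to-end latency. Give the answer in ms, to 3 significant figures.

15.4 ms

L = 64 × 8 = 512 bits.
Transmission delays (L/R per hop): 0.0002048, 0.00350685 ms; sum = 0.00371165 ms.
Propagation delays (d/s per hop): 15.3846, 0.0095 ms; sum = 15.3941 ms.
End-to-end = 15.4 ms.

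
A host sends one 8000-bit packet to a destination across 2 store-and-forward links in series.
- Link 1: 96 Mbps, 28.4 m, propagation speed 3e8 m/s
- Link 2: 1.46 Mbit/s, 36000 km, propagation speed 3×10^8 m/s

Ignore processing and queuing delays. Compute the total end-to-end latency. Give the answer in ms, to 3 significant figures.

126 ms

Transmission delays (L/R per hop): 0.0833333, 5.47945 ms; sum = 5.56279 ms.
Propagation delays (d/s per hop): 9.46667e-05, 120 ms; sum = 120 ms.
End-to-end = 126 ms.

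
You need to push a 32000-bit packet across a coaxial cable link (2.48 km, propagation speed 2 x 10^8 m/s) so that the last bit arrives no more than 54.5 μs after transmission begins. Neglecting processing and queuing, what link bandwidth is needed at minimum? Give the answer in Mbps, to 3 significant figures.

760 Mbps

Propagation delay = 2480 / 200000000 = 12.4 μs.
Transmission budget = 54.5 − 12.4 = 42.1 μs.
R ≥ L / t_tx = 32000 bits / 4.21e-05 s = 760 Mbps.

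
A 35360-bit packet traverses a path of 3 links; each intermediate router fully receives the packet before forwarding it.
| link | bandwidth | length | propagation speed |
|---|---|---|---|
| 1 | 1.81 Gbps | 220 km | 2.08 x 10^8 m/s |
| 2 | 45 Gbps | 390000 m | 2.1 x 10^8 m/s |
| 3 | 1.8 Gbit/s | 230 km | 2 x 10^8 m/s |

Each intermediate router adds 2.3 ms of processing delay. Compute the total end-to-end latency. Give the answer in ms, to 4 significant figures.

8.705 ms

Transmission delays (L/R per hop): 0.0195359, 0.000785778, 0.0196444 ms; sum = 0.0399661 ms.
Propagation delays (d/s per hop): 1.05769, 1.85714, 1.15 ms; sum = 4.06484 ms.
Processing at 2 router(s): 2 × 2.3 ms = 4.6 ms.
End-to-end = 8.705 ms.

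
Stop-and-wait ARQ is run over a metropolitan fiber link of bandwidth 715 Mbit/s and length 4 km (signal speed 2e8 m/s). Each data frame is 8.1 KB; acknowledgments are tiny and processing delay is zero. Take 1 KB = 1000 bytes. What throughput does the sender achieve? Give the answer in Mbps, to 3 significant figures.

496 Mbps

t_tx = L/R = 64800/715000000 = 9.06294e-05 s.
t_prop = 4000/200000000 = 2e-05 s; RTT = 4e-05 s.
Cycle = t_tx + RTT = 0.000130629 s.
Throughput = L / cycle = 64800 / 0.000130629 = 496 Mbps.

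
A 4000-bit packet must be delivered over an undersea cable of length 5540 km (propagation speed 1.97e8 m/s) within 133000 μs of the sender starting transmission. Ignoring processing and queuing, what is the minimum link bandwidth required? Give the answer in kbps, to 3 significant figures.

Propagation delay = 5540000 / 197000000 = 28121.8 μs.
Transmission budget = 133000 − 28121.8 = 104878 μs.
R ≥ L / t_tx = 4000 bits / 0.104878 s = 38.1 kbps.

38.1 kbps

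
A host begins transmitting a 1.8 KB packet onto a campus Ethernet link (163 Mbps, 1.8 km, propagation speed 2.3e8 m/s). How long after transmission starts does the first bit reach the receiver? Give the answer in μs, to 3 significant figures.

7.83 μs

First bit experiences only propagation delay: d/s = 1800/2.3e+08 = 7.83 μs.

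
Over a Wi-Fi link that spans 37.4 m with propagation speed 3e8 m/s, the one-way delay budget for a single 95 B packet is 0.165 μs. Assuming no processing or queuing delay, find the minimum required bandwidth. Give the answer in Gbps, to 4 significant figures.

L = 760 bits.
Propagation delay = 37.4 / 300000000 = 0.124667 μs.
Transmission budget = 0.165 − 0.124667 = 0.0403333 μs.
R ≥ L / t_tx = 760 bits / 4.03333e-08 s = 18.84 Gbps.

18.84 Gbps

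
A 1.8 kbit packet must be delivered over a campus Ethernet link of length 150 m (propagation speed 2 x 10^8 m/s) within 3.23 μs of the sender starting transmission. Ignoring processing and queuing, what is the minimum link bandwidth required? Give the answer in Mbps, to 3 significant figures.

726 Mbps

Propagation delay = 150 / 200000000 = 0.75 μs.
Transmission budget = 3.23 − 0.75 = 2.48 μs.
R ≥ L / t_tx = 1800 bits / 2.48e-06 s = 726 Mbps.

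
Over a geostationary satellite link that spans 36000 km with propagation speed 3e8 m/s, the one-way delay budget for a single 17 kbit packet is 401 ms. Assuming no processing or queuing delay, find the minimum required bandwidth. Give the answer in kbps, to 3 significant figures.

Propagation delay = 36000000 / 300000000 = 120 ms.
Transmission budget = 401 − 120 = 281 ms.
R ≥ L / t_tx = 17000 bits / 0.281 s = 60.5 kbps.

60.5 kbps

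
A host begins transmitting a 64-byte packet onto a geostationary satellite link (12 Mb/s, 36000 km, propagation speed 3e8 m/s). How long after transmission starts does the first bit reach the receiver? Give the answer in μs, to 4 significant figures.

120000 μs

First bit experiences only propagation delay: d/s = 36000000/300000000 = 120000 μs.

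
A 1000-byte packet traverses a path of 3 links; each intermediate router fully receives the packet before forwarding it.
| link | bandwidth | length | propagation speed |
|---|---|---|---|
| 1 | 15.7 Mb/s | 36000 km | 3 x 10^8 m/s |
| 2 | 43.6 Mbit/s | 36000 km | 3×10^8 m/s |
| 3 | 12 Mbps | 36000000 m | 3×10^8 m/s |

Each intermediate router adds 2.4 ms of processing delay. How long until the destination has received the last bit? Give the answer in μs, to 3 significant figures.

366000 μs

L = 1000 × 8 = 8000 bits.
Transmission delays (L/R per hop): 509.554, 183.486, 666.667 μs; sum = 1359.71 μs.
Propagation delays (d/s per hop): 120000, 120000, 120000 μs; sum = 360000 μs.
Processing at 2 router(s): 2 × 2.4 ms = 4800 μs.
End-to-end = 366000 μs.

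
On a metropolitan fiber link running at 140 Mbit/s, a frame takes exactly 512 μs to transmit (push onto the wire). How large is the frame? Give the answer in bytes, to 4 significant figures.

L = R × t_tx = 140000000 b/s × 0.000512 s = 71680 bits.
In bytes: 71680 / 8 = 8960 bytes.

8960 bytes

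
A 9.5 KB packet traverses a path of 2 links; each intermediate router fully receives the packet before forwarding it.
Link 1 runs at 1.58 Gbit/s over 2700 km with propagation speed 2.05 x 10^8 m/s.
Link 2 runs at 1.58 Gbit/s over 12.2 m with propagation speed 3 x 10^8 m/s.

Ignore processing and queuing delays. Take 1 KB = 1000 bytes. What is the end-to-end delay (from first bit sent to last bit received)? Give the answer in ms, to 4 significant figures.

13.27 ms

L = 76000 bits.
Transmission delay per hop = L/R = 76000/1580000000 = 0.0481013 ms; 2 hops → 0.0962025 ms.
Propagation delays (d/s per hop): 13.1707, 4.06667e-05 ms; sum = 13.1708 ms.
End-to-end = 13.27 ms.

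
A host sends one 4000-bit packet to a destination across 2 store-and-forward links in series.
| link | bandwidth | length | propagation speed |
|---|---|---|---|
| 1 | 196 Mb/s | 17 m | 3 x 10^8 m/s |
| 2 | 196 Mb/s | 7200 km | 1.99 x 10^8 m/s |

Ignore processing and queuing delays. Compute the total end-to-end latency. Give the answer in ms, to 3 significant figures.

Transmission delay per hop = L/R = 4000/196000000 = 0.0204082 ms; 2 hops → 0.0408163 ms.
Propagation delays (d/s per hop): 5.66667e-05, 36.1809 ms; sum = 36.181 ms.
End-to-end = 36.2 ms.

36.2 ms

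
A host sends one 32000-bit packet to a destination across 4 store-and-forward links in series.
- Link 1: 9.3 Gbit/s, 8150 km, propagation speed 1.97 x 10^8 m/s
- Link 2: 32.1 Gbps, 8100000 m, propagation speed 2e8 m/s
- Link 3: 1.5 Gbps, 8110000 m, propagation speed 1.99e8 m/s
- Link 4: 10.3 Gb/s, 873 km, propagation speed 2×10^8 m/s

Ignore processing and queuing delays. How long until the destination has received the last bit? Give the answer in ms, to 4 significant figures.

127.0 ms

Transmission delays (L/R per hop): 0.00344086, 0.000996885, 0.0213333, 0.0031068 ms; sum = 0.0288779 ms.
Propagation delays (d/s per hop): 41.3706, 40.5, 40.7538, 4.365 ms; sum = 126.989 ms.
End-to-end = 127.0 ms.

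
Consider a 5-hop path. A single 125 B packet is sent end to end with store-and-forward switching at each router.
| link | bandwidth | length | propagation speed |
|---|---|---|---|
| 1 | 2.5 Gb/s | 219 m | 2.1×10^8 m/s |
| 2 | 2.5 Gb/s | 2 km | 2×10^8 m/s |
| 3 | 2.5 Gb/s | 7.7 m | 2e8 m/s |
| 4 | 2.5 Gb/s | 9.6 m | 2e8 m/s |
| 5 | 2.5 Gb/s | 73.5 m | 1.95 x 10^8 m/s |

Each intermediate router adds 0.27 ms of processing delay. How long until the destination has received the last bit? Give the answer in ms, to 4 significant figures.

L = 125 × 8 = 1000 bits.
Transmission delay per hop = L/R = 1000/2500000000 = 0.0004 ms; 5 hops → 0.002 ms.
Propagation delays (d/s per hop): 0.00104286, 0.01, 3.85e-05, 4.8e-05, 0.000376923 ms; sum = 0.0115063 ms.
Processing at 4 router(s): 4 × 0.27 ms = 1.08 ms.
End-to-end = 1.094 ms.

1.094 ms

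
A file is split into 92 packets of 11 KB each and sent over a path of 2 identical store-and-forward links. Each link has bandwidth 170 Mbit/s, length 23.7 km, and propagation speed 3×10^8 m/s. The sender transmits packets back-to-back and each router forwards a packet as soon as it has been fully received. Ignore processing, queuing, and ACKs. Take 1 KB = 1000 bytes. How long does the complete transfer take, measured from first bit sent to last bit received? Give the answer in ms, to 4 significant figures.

48.30 ms

Per-hop transmission t_tx = L/R = 88000/170000000 = 0.517647 ms.
Per-hop propagation t_prop = 23700/300000000 = 0.079 ms.
Pipeline fill: first packet needs 2·t_tx to clear all hops; remaining 91 packets each add one t_tx.
Total = (2+92-1)·t_tx + 2·t_prop = 93·0.517647 + 2·0.079 = 48.30 ms.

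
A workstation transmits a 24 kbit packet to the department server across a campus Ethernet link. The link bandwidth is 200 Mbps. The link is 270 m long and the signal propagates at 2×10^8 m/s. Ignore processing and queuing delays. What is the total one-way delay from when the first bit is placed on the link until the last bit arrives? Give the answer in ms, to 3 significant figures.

L = 24000 bits.
Transmission delay = L/R = 24000 / 200000000 = 0.12 ms.
Propagation delay = d/s = 270 m / 200000000 m/s = 0.00135 ms.
Total = 0.121 ms.

0.121 ms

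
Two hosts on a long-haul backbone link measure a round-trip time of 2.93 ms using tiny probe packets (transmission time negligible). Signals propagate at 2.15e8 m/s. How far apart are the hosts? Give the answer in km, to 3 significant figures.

315 km

One-way propagation = RTT/2 = 1.465 ms.
d = s × t = 215000000 × 0.001465 = 315 km.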